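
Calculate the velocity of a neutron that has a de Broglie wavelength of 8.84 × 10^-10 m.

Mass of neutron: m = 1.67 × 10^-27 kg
4.49 × 10^2 m/s

From the de Broglie relation λ = h/(mv), we solve for v:

v = h/(mλ)
v = (6.626 × 10^-34 J·s) / (1.67 × 10^-27 kg × 8.84 × 10^-10 m)
v = 4.49 × 10^2 m/s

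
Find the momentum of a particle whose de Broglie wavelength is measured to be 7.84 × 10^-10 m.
8.45 × 10^-25 kg·m/s

From the de Broglie relation λ = h/p, we solve for p:

p = h/λ
p = (6.626 × 10^-34 J·s) / (7.84 × 10^-10 m)
p = 8.45 × 10^-25 kg·m/s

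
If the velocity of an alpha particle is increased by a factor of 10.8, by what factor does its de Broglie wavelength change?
The wavelength decreases by a factor of 10.8.

From λ = h/(mv), the wavelength is inversely proportional to velocity:

λ ∝ 1/v

If v → 10.8v, then λ → λ/10.8

When velocity is increased by a factor of 10.8, the wavelength decreases by a factor of 10.8.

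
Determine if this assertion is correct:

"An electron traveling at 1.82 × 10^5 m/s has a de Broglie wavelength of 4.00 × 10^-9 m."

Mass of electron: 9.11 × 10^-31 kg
True

The claim is correct.

Using λ = h/(mv):
λ = (6.626 × 10^-34 J·s) / (9.11 × 10^-31 kg × 1.82 × 10^5 m/s)
λ = 4.00 × 10^-9 m

This matches the claimed value.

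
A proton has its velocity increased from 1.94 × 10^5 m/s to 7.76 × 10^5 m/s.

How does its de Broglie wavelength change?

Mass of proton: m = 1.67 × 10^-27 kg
The wavelength decreases by a factor of 4.

Using λ = h/(mv):

Initial wavelength: λ₁ = h/(mv₁) = 2.05 × 10^-12 m
Final wavelength: λ₂ = h/(mv₂) = 5.11 × 10^-13 m

Since λ ∝ 1/v, when velocity increases by a factor of 4, the wavelength decreases by a factor of 4.

λ₂/λ₁ = v₁/v₂ = 1/4

The wavelength decreases by a factor of 4.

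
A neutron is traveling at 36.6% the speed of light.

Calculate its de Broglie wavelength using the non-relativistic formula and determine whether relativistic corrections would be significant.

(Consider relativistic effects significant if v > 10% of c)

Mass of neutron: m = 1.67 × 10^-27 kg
Yes, relativistic corrections are needed.

Using the non-relativistic de Broglie formula λ = h/(mv):

v = 36.6% × c = 1.097 × 10^8 m/s

λ = h/(mv)
λ = (6.626 × 10^-34 J·s) / (1.67 × 10^-27 kg × 1.097 × 10^8 m/s)
λ = 3.62 × 10^-15 m

Since v = 36.6% of c > 10% of c, relativistic corrections ARE significant and the actual wavelength would differ from this non-relativistic estimate.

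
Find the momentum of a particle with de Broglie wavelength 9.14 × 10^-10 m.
7.25 × 10^-25 kg·m/s

From the de Broglie relation λ = h/p, we solve for p:

p = h/λ
p = (6.626 × 10^-34 J·s) / (9.14 × 10^-10 m)
p = 7.25 × 10^-25 kg·m/s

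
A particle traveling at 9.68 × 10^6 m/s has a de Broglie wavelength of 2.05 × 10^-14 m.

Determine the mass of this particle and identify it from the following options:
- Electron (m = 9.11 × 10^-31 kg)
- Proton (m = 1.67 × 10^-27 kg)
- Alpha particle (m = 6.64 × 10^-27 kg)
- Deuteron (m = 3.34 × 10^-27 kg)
The particle is a deuteron.

From λ = h/(mv), solve for mass:

m = h/(λv)
m = (6.626 × 10^-34 J·s) / (2.05 × 10^-14 m × 9.68 × 10^6 m/s)
m = 3.34 × 10^-27 kg

Comparing with the listed masses, this is closest to a deuteron.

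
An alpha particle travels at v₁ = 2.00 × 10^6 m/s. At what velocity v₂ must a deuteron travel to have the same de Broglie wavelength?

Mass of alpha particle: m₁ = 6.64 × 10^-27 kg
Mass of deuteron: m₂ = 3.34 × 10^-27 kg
v₂ = 3.98 × 10^6 m/s

For equal de Broglie wavelengths: λ₁ = λ₂

h/(m₁v₁) = h/(m₂v₂)
m₁v₁ = m₂v₂
v₂ = v₁ · (m₁/m₂)

v₂ = 2.00 × 10^6 m/s × (6.64 × 10^-27 kg / 3.34 × 10^-27 kg)
v₂ = 3.98 × 10^6 m/s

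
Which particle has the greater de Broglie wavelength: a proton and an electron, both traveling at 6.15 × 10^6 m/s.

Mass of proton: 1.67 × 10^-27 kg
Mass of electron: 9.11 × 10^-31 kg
The electron has the longer wavelength.

Using λ = h/(mv), since both particles have the same velocity, the wavelength depends only on mass.

For proton: λ₁ = h/(m₁v) = 6.45 × 10^-14 m
For electron: λ₂ = h/(m₂v) = 1.18 × 10^-10 m

Since λ ∝ 1/m at constant velocity, the lighter particle has the longer wavelength.

The electron has the longer de Broglie wavelength.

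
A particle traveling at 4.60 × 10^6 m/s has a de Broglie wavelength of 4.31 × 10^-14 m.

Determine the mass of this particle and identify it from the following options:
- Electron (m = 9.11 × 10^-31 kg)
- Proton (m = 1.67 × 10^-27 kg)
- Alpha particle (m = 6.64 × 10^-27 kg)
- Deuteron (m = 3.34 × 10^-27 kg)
The particle is a deuteron.

From λ = h/(mv), solve for mass:

m = h/(λv)
m = (6.626 × 10^-34 J·s) / (4.31 × 10^-14 m × 4.60 × 10^6 m/s)
m = 3.34 × 10^-27 kg

Comparing with the listed masses, this is closest to a deuteron.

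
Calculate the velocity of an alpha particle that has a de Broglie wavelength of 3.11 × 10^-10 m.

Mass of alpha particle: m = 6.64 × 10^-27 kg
3.21 × 10^2 m/s

From the de Broglie relation λ = h/(mv), we solve for v:

v = h/(mλ)
v = (6.626 × 10^-34 J·s) / (6.64 × 10^-27 kg × 3.11 × 10^-10 m)
v = 3.21 × 10^2 m/s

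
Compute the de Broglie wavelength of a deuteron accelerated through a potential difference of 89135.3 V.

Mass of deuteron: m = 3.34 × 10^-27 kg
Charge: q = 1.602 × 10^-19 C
6.78 × 10^-14 m

When a particle is accelerated through voltage V, it gains kinetic energy KE = qV.

The de Broglie wavelength is then λ = h/√(2mqV):

λ = h/√(2mqV)
λ = (6.626 × 10^-34 J·s) / √(2 × 3.34 × 10^-27 kg × 1.602 × 10^-19 C × 89135.3 V)
λ = 6.78 × 10^-14 m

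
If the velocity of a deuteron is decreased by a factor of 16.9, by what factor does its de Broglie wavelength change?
The wavelength increases by a factor of 16.9.

From λ = h/(mv), the wavelength is inversely proportional to velocity:

λ ∝ 1/v

If v → v/16.9, then λ → 16.9λ

When velocity is decreased by a factor of 16.9, the wavelength increases by a factor of 16.9.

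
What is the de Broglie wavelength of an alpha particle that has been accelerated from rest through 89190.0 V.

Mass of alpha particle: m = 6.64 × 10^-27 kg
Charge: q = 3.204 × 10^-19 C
3.40 × 10^-14 m

When a particle is accelerated through voltage V, it gains kinetic energy KE = qV.

The de Broglie wavelength is then λ = h/√(2mqV):

λ = h/√(2mqV)
λ = (6.626 × 10^-34 J·s) / √(2 × 6.64 × 10^-27 kg × 3.204 × 10^-19 C × 89190.0 V)
λ = 3.40 × 10^-14 m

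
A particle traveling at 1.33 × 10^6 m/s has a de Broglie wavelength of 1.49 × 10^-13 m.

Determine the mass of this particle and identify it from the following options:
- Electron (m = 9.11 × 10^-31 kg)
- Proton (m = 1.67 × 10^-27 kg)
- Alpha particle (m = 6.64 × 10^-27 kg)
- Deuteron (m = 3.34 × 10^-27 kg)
The particle is a deuteron.

From λ = h/(mv), solve for mass:

m = h/(λv)
m = (6.626 × 10^-34 J·s) / (1.49 × 10^-13 m × 1.33 × 10^6 m/s)
m = 3.34 × 10^-27 kg

Comparing with the listed masses, this is closest to a deuteron.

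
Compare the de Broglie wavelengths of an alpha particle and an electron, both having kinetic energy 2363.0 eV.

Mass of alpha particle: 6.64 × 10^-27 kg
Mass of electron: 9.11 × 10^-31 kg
The electron has the longer wavelength.

Using λ = h/√(2mKE):

For alpha particle: λ₁ = h/√(2m₁KE) = 2.96 × 10^-13 m
For electron: λ₂ = h/√(2m₂KE) = 2.52 × 10^-11 m

Since λ ∝ 1/√m at constant kinetic energy, the lighter particle has the longer wavelength.

The electron has the longer de Broglie wavelength.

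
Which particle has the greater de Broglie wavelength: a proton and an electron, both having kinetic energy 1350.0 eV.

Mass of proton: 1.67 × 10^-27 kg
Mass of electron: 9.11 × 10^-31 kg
The electron has the longer wavelength.

Using λ = h/√(2mKE):

For proton: λ₁ = h/√(2m₁KE) = 7.80 × 10^-13 m
For electron: λ₂ = h/√(2m₂KE) = 3.34 × 10^-11 m

Since λ ∝ 1/√m at constant kinetic energy, the lighter particle has the longer wavelength.

The electron has the longer de Broglie wavelength.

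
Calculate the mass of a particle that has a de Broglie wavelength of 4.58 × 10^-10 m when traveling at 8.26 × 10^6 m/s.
1.75 × 10^-31 kg

From the de Broglie relation λ = h/(mv), we solve for m:

m = h/(λv)
m = (6.626 × 10^-34 J·s) / (4.58 × 10^-10 m × 8.26 × 10^6 m/s)
m = 1.75 × 10^-31 kg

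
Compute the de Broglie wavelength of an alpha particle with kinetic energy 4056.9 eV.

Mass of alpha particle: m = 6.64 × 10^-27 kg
2.26 × 10^-13 m

Using λ = h/√(2mKE):

First convert KE to Joules: KE = 4056.9 eV = 6.500 × 10^-16 J

λ = h/√(2mKE)
λ = (6.626 × 10^-34 J·s) / √(2 × 6.64 × 10^-27 kg × 6.500 × 10^-16 J)
λ = 2.26 × 10^-13 m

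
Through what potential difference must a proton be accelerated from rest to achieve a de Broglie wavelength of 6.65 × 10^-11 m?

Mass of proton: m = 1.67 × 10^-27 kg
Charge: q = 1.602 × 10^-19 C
1.86 × 10^-1 V

From λ = h/√(2mqV), we solve for V:

λ² = h²/(2mqV)
V = h²/(2mqλ²)
V = (6.626 × 10^-34 J·s)² / (2 × 1.67 × 10^-27 kg × 1.602 × 10^-19 C × (6.65 × 10^-11 m)²)
V = 1.86 × 10^-1 V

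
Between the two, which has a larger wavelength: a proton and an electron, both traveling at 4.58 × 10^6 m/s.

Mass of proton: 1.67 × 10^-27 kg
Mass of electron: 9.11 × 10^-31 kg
The electron has the longer wavelength.

Using λ = h/(mv), since both particles have the same velocity, the wavelength depends only on mass.

For proton: λ₁ = h/(m₁v) = 8.66 × 10^-14 m
For electron: λ₂ = h/(m₂v) = 1.59 × 10^-10 m

Since λ ∝ 1/m at constant velocity, the lighter particle has the longer wavelength.

The electron has the longer de Broglie wavelength.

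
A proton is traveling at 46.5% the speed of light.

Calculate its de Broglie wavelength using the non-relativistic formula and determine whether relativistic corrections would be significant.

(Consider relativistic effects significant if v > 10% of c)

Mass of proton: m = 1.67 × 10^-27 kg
Yes, relativistic corrections are needed.

Using the non-relativistic de Broglie formula λ = h/(mv):

v = 46.5% × c = 1.394 × 10^8 m/s

λ = h/(mv)
λ = (6.626 × 10^-34 J·s) / (1.67 × 10^-27 kg × 1.394 × 10^8 m/s)
λ = 2.85 × 10^-15 m

Since v = 46.5% of c > 10% of c, relativistic corrections ARE significant and the actual wavelength would differ from this non-relativistic estimate.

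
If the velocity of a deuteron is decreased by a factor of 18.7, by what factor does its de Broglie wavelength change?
The wavelength increases by a factor of 18.7.

From λ = h/(mv), the wavelength is inversely proportional to velocity:

λ ∝ 1/v

If v → v/18.7, then λ → 18.7λ

When velocity is decreased by a factor of 18.7, the wavelength increases by a factor of 18.7.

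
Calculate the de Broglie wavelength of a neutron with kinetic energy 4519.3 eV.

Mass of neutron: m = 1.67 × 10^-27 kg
4.26 × 10^-13 m

Using λ = h/√(2mKE):

First convert KE to Joules: KE = 4519.3 eV = 7.241 × 10^-16 J

λ = h/√(2mKE)
λ = (6.626 × 10^-34 J·s) / √(2 × 1.67 × 10^-27 kg × 7.241 × 10^-16 J)
λ = 4.26 × 10^-13 m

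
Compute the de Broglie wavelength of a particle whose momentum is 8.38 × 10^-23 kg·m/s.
7.91 × 10^-12 m

Using the de Broglie relation λ = h/p:

λ = h/p
λ = (6.626 × 10^-34 J·s) / (8.38 × 10^-23 kg·m/s)
λ = 7.91 × 10^-12 m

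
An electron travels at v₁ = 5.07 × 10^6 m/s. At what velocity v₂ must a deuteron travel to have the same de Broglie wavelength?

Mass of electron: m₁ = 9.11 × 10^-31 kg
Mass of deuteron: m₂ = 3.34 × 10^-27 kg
v₂ = 1.38 × 10^3 m/s

For equal de Broglie wavelengths: λ₁ = λ₂

h/(m₁v₁) = h/(m₂v₂)
m₁v₁ = m₂v₂
v₂ = v₁ · (m₁/m₂)

v₂ = 5.07 × 10^6 m/s × (9.11 × 10^-31 kg / 3.34 × 10^-27 kg)
v₂ = 1.38 × 10^3 m/s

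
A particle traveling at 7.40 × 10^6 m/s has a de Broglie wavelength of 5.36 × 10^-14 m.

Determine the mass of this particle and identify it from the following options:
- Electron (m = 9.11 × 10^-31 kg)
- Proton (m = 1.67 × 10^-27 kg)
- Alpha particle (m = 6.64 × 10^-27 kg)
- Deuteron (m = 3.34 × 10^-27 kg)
The particle is a proton.

From λ = h/(mv), solve for mass:

m = h/(λv)
m = (6.626 × 10^-34 J·s) / (5.36 × 10^-14 m × 7.40 × 10^6 m/s)
m = 1.67 × 10^-27 kg

Comparing with the listed masses, this is closest to a proton.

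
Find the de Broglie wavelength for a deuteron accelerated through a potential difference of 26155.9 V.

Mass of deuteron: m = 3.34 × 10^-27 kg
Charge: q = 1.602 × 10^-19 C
1.25 × 10^-13 m

When a particle is accelerated through voltage V, it gains kinetic energy KE = qV.

The de Broglie wavelength is then λ = h/√(2mqV):

λ = h/√(2mqV)
λ = (6.626 × 10^-34 J·s) / √(2 × 3.34 × 10^-27 kg × 1.602 × 10^-19 C × 26155.9 V)
λ = 1.25 × 10^-13 m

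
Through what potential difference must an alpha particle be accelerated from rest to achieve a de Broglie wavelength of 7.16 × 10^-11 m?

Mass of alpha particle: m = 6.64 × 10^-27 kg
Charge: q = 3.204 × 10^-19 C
2.01 × 10^-2 V

From λ = h/√(2mqV), we solve for V:

λ² = h²/(2mqV)
V = h²/(2mqλ²)
V = (6.626 × 10^-34 J·s)² / (2 × 6.64 × 10^-27 kg × 3.204 × 10^-19 C × (7.16 × 10^-11 m)²)
V = 2.01 × 10^-2 V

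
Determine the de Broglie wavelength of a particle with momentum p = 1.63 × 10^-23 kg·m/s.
4.07 × 10^-11 m

Using the de Broglie relation λ = h/p:

λ = h/p
λ = (6.626 × 10^-34 J·s) / (1.63 × 10^-23 kg·m/s)
λ = 4.07 × 10^-11 m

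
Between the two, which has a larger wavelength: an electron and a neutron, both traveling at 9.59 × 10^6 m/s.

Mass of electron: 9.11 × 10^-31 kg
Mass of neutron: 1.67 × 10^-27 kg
The electron has the longer wavelength.

Using λ = h/(mv), since both particles have the same velocity, the wavelength depends only on mass.

For electron: λ₁ = h/(m₁v) = 7.58 × 10^-11 m
For neutron: λ₂ = h/(m₂v) = 4.14 × 10^-14 m

Since λ ∝ 1/m at constant velocity, the lighter particle has the longer wavelength.

The electron has the longer de Broglie wavelength.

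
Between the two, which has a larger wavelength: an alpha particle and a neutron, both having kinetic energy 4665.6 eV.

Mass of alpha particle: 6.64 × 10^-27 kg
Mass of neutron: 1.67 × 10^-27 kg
The neutron has the longer wavelength.

Using λ = h/√(2mKE):

For alpha particle: λ₁ = h/√(2m₁KE) = 2.10 × 10^-13 m
For neutron: λ₂ = h/√(2m₂KE) = 4.19 × 10^-13 m

Since λ ∝ 1/√m at constant kinetic energy, the lighter particle has the longer wavelength.

The neutron has the longer de Broglie wavelength.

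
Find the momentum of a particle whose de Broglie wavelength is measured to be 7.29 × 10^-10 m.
9.09 × 10^-25 kg·m/s

From the de Broglie relation λ = h/p, we solve for p:

p = h/λ
p = (6.626 × 10^-34 J·s) / (7.29 × 10^-10 m)
p = 9.09 × 10^-25 kg·m/s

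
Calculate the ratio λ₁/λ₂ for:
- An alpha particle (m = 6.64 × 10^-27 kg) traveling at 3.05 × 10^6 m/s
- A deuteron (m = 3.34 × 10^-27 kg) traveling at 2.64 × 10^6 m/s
λ₁/λ₂ = 0.435

Using λ = h/(mv):

λ₁ = h/(m₁v₁) = 3.27 × 10^-14 m
λ₂ = h/(m₂v₂) = 7.51 × 10^-14 m

Ratio λ₁/λ₂ = (m₂v₂)/(m₁v₁)
         = (3.34 × 10^-27 kg × 2.64 × 10^6 m/s) / (6.64 × 10^-27 kg × 3.05 × 10^6 m/s)
         = 0.435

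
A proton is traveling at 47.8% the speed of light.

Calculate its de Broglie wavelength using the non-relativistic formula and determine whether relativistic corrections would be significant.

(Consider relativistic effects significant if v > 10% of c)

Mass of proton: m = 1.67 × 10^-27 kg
Yes, relativistic corrections are needed.

Using the non-relativistic de Broglie formula λ = h/(mv):

v = 47.8% × c = 1.433 × 10^8 m/s

λ = h/(mv)
λ = (6.626 × 10^-34 J·s) / (1.67 × 10^-27 kg × 1.433 × 10^8 m/s)
λ = 2.77 × 10^-15 m

Since v = 47.8% of c > 10% of c, relativistic corrections ARE significant and the actual wavelength would differ from this non-relativistic estimate.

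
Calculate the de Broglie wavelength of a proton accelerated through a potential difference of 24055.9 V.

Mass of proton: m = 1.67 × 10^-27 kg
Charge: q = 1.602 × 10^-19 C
1.85 × 10^-13 m

When a particle is accelerated through voltage V, it gains kinetic energy KE = qV.

The de Broglie wavelength is then λ = h/√(2mqV):

λ = h/√(2mqV)
λ = (6.626 × 10^-34 J·s) / √(2 × 1.67 × 10^-27 kg × 1.602 × 10^-19 C × 24055.9 V)
λ = 1.85 × 10^-13 m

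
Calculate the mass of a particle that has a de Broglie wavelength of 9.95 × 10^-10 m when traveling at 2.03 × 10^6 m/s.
3.28 × 10^-31 kg

From the de Broglie relation λ = h/(mv), we solve for m:

m = h/(λv)
m = (6.626 × 10^-34 J·s) / (9.95 × 10^-10 m × 2.03 × 10^6 m/s)
m = 3.28 × 10^-31 kg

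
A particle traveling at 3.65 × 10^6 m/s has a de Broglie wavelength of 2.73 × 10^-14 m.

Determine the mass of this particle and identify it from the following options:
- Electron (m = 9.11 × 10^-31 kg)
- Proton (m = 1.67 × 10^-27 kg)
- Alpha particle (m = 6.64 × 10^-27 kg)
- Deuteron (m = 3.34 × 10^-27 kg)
The particle is an alpha particle.

From λ = h/(mv), solve for mass:

m = h/(λv)
m = (6.626 × 10^-34 J·s) / (2.73 × 10^-14 m × 3.65 × 10^6 m/s)
m = 6.65 × 10^-27 kg

Comparing with the listed masses, this is closest to an alpha particle.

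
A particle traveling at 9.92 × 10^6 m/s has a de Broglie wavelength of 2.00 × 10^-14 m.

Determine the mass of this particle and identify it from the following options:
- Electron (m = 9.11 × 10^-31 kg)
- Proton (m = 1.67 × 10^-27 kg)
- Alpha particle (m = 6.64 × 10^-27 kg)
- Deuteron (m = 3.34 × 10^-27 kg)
The particle is a deuteron.

From λ = h/(mv), solve for mass:

m = h/(λv)
m = (6.626 × 10^-34 J·s) / (2.00 × 10^-14 m × 9.92 × 10^6 m/s)
m = 3.34 × 10^-27 kg

Comparing with the listed masses, this is closest to a deuteron.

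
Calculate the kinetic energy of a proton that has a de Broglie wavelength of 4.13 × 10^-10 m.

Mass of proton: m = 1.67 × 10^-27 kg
7.71 × 10^-22 J (or 4.81 × 10^-3 eV)

From λ = h/√(2mKE), we solve for KE:

λ² = h²/(2mKE)
KE = h²/(2mλ²)
KE = (6.626 × 10^-34 J·s)² / (2 × 1.67 × 10^-27 kg × (4.13 × 10^-10 m)²)
KE = 7.71 × 10^-22 J
KE = 4.81 × 10^-3 eV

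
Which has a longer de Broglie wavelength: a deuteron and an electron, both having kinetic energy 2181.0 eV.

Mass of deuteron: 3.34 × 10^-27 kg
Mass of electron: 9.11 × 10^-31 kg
The electron has the longer wavelength.

Using λ = h/√(2mKE):

For deuteron: λ₁ = h/√(2m₁KE) = 4.34 × 10^-13 m
For electron: λ₂ = h/√(2m₂KE) = 2.63 × 10^-11 m

Since λ ∝ 1/√m at constant kinetic energy, the lighter particle has the longer wavelength.

The electron has the longer de Broglie wavelength.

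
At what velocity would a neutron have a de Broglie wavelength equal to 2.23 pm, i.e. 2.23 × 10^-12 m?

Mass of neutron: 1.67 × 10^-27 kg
1.78 × 10^5 m/s

From λ = h/(mv), solve for v:

v = h/(mλ)
v = (6.626 × 10^-34 J·s) / (1.67 × 10^-27 kg × 2.23 × 10^-12 m)
v = 1.78 × 10^5 m/s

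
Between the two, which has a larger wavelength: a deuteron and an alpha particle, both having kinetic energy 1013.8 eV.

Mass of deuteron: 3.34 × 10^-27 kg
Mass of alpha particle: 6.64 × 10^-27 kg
The deuteron has the longer wavelength.

Using λ = h/√(2mKE):

For deuteron: λ₁ = h/√(2m₁KE) = 6.36 × 10^-13 m
For alpha particle: λ₂ = h/√(2m₂KE) = 4.51 × 10^-13 m

Since λ ∝ 1/√m at constant kinetic energy, the lighter particle has the longer wavelength.

The deuteron has the longer de Broglie wavelength.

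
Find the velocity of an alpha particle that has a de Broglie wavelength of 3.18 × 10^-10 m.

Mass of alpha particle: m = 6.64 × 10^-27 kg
3.14 × 10^2 m/s

From the de Broglie relation λ = h/(mv), we solve for v:

v = h/(mλ)
v = (6.626 × 10^-34 J·s) / (6.64 × 10^-27 kg × 3.18 × 10^-10 m)
v = 3.14 × 10^2 m/s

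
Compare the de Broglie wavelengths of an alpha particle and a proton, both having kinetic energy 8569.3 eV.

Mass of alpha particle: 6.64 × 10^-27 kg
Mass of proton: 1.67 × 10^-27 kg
The proton has the longer wavelength.

Using λ = h/√(2mKE):

For alpha particle: λ₁ = h/√(2m₁KE) = 1.55 × 10^-13 m
For proton: λ₂ = h/√(2m₂KE) = 3.09 × 10^-13 m

Since λ ∝ 1/√m at constant kinetic energy, the lighter particle has the longer wavelength.

The proton has the longer de Broglie wavelength.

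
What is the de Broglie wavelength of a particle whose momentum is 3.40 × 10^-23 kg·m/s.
1.95 × 10^-11 m

Using the de Broglie relation λ = h/p:

λ = h/p
λ = (6.626 × 10^-34 J·s) / (3.40 × 10^-23 kg·m/s)
λ = 1.95 × 10^-11 m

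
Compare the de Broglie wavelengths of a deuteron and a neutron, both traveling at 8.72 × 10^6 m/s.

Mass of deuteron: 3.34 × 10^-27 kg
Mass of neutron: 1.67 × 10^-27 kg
The neutron has the longer wavelength.

Using λ = h/(mv), since both particles have the same velocity, the wavelength depends only on mass.

For deuteron: λ₁ = h/(m₁v) = 2.28 × 10^-14 m
For neutron: λ₂ = h/(m₂v) = 4.55 × 10^-14 m

Since λ ∝ 1/m at constant velocity, the lighter particle has the longer wavelength.

The neutron has the longer de Broglie wavelength.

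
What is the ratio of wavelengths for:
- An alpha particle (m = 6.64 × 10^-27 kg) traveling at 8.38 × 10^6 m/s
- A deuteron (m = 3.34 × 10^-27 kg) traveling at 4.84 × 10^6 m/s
λ₁/λ₂ = 0.291

Using λ = h/(mv):

λ₁ = h/(m₁v₁) = 1.19 × 10^-14 m
λ₂ = h/(m₂v₂) = 4.10 × 10^-14 m

Ratio λ₁/λ₂ = (m₂v₂)/(m₁v₁)
         = (3.34 × 10^-27 kg × 4.84 × 10^6 m/s) / (6.64 × 10^-27 kg × 8.38 × 10^6 m/s)
         = 0.291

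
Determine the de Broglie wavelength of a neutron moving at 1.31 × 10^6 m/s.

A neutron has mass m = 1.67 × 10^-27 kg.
3.03 × 10^-13 m

Using the de Broglie relation λ = h/(mv):

λ = h/(mv)
λ = (6.626 × 10^-34 J·s) / (1.67 × 10^-27 kg × 1.31 × 10^6 m/s)
λ = 3.03 × 10^-13 m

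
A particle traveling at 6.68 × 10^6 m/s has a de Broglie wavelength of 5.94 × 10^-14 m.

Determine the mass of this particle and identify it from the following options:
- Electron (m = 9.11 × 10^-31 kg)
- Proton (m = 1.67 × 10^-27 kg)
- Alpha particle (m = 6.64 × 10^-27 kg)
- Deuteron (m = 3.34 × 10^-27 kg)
The particle is a proton.

From λ = h/(mv), solve for mass:

m = h/(λv)
m = (6.626 × 10^-34 J·s) / (5.94 × 10^-14 m × 6.68 × 10^6 m/s)
m = 1.67 × 10^-27 kg

Comparing with the listed masses, this is closest to a proton.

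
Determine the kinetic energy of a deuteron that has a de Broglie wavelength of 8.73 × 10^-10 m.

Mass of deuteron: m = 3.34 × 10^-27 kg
8.62 × 10^-23 J (or 5.38 × 10^-4 eV)

From λ = h/√(2mKE), we solve for KE:

λ² = h²/(2mKE)
KE = h²/(2mλ²)
KE = (6.626 × 10^-34 J·s)² / (2 × 3.34 × 10^-27 kg × (8.73 × 10^-10 m)²)
KE = 8.62 × 10^-23 J
KE = 5.38 × 10^-4 eV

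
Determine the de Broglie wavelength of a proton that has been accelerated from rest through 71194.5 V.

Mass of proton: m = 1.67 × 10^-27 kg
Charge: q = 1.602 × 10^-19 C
1.07 × 10^-13 m

When a particle is accelerated through voltage V, it gains kinetic energy KE = qV.

The de Broglie wavelength is then λ = h/√(2mqV):

λ = h/√(2mqV)
λ = (6.626 × 10^-34 J·s) / √(2 × 1.67 × 10^-27 kg × 1.602 × 10^-19 C × 71194.5 V)
λ = 1.07 × 10^-13 m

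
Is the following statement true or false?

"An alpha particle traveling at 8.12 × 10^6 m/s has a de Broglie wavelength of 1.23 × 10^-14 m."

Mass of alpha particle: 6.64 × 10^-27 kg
True

The claim is correct.

Using λ = h/(mv):
λ = (6.626 × 10^-34 J·s) / (6.64 × 10^-27 kg × 8.12 × 10^6 m/s)
λ = 1.23 × 10^-14 m

This matches the claimed value.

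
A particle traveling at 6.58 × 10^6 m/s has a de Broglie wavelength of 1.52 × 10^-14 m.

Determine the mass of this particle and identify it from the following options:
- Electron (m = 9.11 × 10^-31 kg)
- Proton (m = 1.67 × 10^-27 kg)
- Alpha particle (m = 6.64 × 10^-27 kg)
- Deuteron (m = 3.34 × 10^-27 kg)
The particle is an alpha particle.

From λ = h/(mv), solve for mass:

m = h/(λv)
m = (6.626 × 10^-34 J·s) / (1.52 × 10^-14 m × 6.58 × 10^6 m/s)
m = 6.62 × 10^-27 kg

Comparing with the listed masses, this is closest to an alpha particle.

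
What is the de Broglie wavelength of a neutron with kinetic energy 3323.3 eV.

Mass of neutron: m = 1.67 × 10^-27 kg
4.97 × 10^-13 m

Using λ = h/√(2mKE):

First convert KE to Joules: KE = 3323.3 eV = 5.325 × 10^-16 J

λ = h/√(2mKE)
λ = (6.626 × 10^-34 J·s) / √(2 × 1.67 × 10^-27 kg × 5.325 × 10^-16 J)
λ = 4.97 × 10^-13 m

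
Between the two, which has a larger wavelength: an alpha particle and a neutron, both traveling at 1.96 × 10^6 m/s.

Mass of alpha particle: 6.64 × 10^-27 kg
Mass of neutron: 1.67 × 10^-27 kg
The neutron has the longer wavelength.

Using λ = h/(mv), since both particles have the same velocity, the wavelength depends only on mass.

For alpha particle: λ₁ = h/(m₁v) = 5.09 × 10^-14 m
For neutron: λ₂ = h/(m₂v) = 2.02 × 10^-13 m

Since λ ∝ 1/m at constant velocity, the lighter particle has the longer wavelength.

The neutron has the longer de Broglie wavelength.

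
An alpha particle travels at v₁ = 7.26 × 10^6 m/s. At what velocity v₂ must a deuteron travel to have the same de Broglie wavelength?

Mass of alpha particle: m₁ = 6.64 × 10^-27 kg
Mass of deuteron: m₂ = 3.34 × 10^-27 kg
v₂ = 1.44 × 10^7 m/s

For equal de Broglie wavelengths: λ₁ = λ₂

h/(m₁v₁) = h/(m₂v₂)
m₁v₁ = m₂v₂
v₂ = v₁ · (m₁/m₂)

v₂ = 7.26 × 10^6 m/s × (6.64 × 10^-27 kg / 3.34 × 10^-27 kg)
v₂ = 1.44 × 10^7 m/s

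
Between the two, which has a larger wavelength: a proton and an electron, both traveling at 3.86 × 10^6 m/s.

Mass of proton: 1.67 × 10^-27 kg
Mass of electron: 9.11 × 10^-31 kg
The electron has the longer wavelength.

Using λ = h/(mv), since both particles have the same velocity, the wavelength depends only on mass.

For proton: λ₁ = h/(m₁v) = 1.03 × 10^-13 m
For electron: λ₂ = h/(m₂v) = 1.88 × 10^-10 m

Since λ ∝ 1/m at constant velocity, the lighter particle has the longer wavelength.

The electron has the longer de Broglie wavelength.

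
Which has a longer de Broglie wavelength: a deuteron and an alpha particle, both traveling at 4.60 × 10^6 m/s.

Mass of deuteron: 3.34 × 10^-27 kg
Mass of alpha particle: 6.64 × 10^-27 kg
The deuteron has the longer wavelength.

Using λ = h/(mv), since both particles have the same velocity, the wavelength depends only on mass.

For deuteron: λ₁ = h/(m₁v) = 4.31 × 10^-14 m
For alpha particle: λ₂ = h/(m₂v) = 2.17 × 10^-14 m

Since λ ∝ 1/m at constant velocity, the lighter particle has the longer wavelength.

The deuteron has the longer de Broglie wavelength.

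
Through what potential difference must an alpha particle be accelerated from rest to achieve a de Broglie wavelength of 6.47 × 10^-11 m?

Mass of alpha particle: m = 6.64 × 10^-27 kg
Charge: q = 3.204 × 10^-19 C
2.46 × 10^-2 V

From λ = h/√(2mqV), we solve for V:

λ² = h²/(2mqV)
V = h²/(2mqλ²)
V = (6.626 × 10^-34 J·s)² / (2 × 6.64 × 10^-27 kg × 3.204 × 10^-19 C × (6.47 × 10^-11 m)²)
V = 2.46 × 10^-2 V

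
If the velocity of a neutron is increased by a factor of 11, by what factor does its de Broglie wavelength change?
The wavelength decreases by a factor of 11.

From λ = h/(mv), the wavelength is inversely proportional to velocity:

λ ∝ 1/v

If v → 11v, then λ → λ/11

When velocity is increased by a factor of 11, the wavelength decreases by a factor of 11.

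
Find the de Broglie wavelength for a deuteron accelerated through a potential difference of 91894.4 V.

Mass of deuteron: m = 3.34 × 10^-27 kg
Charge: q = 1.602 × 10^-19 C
6.68 × 10^-14 m

When a particle is accelerated through voltage V, it gains kinetic energy KE = qV.

The de Broglie wavelength is then λ = h/√(2mqV):

λ = h/√(2mqV)
λ = (6.626 × 10^-34 J·s) / √(2 × 3.34 × 10^-27 kg × 1.602 × 10^-19 C × 91894.4 V)
λ = 6.68 × 10^-14 m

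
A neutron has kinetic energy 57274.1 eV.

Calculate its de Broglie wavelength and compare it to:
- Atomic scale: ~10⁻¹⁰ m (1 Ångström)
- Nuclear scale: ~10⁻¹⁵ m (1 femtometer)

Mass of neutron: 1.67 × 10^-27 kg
λ = 1.20 × 10^-13 m, which is between nuclear and atomic scales.

Using λ = h/√(2mKE):

KE = 57274.1 eV = 9.176 × 10^-15 J

λ = h/√(2mKE)
λ = (6.626 × 10^-34 J·s) / √(2 × 1.67 × 10^-27 kg × 9.176 × 10^-15 J)
λ = 1.20 × 10^-13 m

Comparison:
- Atomic scale (10⁻¹⁰ m): λ is 0.0012× this size
- Nuclear scale (10⁻¹⁵ m): λ is 1.2e+02× this size

The wavelength is between nuclear and atomic scales.

This wavelength is appropriate for probing atomic structure but too large for nuclear physics experiments.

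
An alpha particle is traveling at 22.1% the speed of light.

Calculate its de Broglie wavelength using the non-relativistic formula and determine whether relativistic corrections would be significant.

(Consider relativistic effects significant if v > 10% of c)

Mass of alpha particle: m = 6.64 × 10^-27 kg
Yes, relativistic corrections are needed.

Using the non-relativistic de Broglie formula λ = h/(mv):

v = 22.1% × c = 6.625 × 10^7 m/s

λ = h/(mv)
λ = (6.626 × 10^-34 J·s) / (6.64 × 10^-27 kg × 6.625 × 10^7 m/s)
λ = 1.51 × 10^-15 m

Since v = 22.1% of c > 10% of c, relativistic corrections ARE significant and the actual wavelength would differ from this non-relativistic estimate.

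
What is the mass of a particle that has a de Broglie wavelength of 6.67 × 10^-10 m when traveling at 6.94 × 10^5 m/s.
1.43 × 10^-30 kg

From the de Broglie relation λ = h/(mv), we solve for m:

m = h/(λv)
m = (6.626 × 10^-34 J·s) / (6.67 × 10^-10 m × 6.94 × 10^5 m/s)
m = 1.43 × 10^-30 kg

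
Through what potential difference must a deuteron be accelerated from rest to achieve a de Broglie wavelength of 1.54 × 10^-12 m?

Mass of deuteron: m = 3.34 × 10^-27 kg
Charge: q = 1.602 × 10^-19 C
173 V

From λ = h/√(2mqV), we solve for V:

λ² = h²/(2mqV)
V = h²/(2mqλ²)
V = (6.626 × 10^-34 J·s)² / (2 × 3.34 × 10^-27 kg × 1.602 × 10^-19 C × (1.54 × 10^-12 m)²)
V = 173 V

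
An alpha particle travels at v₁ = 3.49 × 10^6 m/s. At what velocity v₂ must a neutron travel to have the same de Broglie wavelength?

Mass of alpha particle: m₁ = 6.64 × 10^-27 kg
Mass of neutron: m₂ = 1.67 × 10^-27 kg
v₂ = 1.39 × 10^7 m/s

For equal de Broglie wavelengths: λ₁ = λ₂

h/(m₁v₁) = h/(m₂v₂)
m₁v₁ = m₂v₂
v₂ = v₁ · (m₁/m₂)

v₂ = 3.49 × 10^6 m/s × (6.64 × 10^-27 kg / 1.67 × 10^-27 kg)
v₂ = 1.39 × 10^7 m/s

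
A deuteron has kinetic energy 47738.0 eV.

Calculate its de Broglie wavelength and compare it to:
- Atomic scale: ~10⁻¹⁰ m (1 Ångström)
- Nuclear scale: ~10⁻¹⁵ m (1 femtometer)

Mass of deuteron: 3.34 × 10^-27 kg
λ = 9.27 × 10^-14 m, which is between nuclear and atomic scales.

Using λ = h/√(2mKE):

KE = 47738.0 eV = 7.648 × 10^-15 J

λ = h/√(2mKE)
λ = (6.626 × 10^-34 J·s) / √(2 × 3.34 × 10^-27 kg × 7.648 × 10^-15 J)
λ = 9.27 × 10^-14 m

Comparison:
- Atomic scale (10⁻¹⁰ m): λ is 0.00093× this size
- Nuclear scale (10⁻¹⁵ m): λ is 93× this size

The wavelength is between nuclear and atomic scales.

This wavelength is appropriate for probing atomic structure but too large for nuclear physics experiments.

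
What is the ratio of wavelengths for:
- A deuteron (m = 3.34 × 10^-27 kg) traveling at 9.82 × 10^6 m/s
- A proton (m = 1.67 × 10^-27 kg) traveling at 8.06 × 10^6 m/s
λ₁/λ₂ = 0.410

Using λ = h/(mv):

λ₁ = h/(m₁v₁) = 2.02 × 10^-14 m
λ₂ = h/(m₂v₂) = 4.92 × 10^-14 m

Ratio λ₁/λ₂ = (m₂v₂)/(m₁v₁)
         = (1.67 × 10^-27 kg × 8.06 × 10^6 m/s) / (3.34 × 10^-27 kg × 9.82 × 10^6 m/s)
         = 0.410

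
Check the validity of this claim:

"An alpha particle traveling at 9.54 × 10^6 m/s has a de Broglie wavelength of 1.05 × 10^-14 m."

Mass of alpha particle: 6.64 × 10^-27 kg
True

The claim is correct.

Using λ = h/(mv):
λ = (6.626 × 10^-34 J·s) / (6.64 × 10^-27 kg × 9.54 × 10^6 m/s)
λ = 1.05 × 10^-14 m

This matches the claimed value.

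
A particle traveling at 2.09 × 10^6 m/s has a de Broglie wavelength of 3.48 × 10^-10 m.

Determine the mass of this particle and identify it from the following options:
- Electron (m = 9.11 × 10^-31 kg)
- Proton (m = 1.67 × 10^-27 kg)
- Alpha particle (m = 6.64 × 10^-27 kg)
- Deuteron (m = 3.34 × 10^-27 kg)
The particle is an electron.

From λ = h/(mv), solve for mass:

m = h/(λv)
m = (6.626 × 10^-34 J·s) / (3.48 × 10^-10 m × 2.09 × 10^6 m/s)
m = 9.11 × 10^-31 kg

Comparing with the listed masses, this is closest to an electron.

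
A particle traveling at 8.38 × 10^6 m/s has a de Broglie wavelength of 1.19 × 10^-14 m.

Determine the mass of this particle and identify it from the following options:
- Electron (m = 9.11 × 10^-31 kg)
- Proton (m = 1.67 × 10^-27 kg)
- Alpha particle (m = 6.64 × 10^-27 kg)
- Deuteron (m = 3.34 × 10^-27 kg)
The particle is an alpha particle.

From λ = h/(mv), solve for mass:

m = h/(λv)
m = (6.626 × 10^-34 J·s) / (1.19 × 10^-14 m × 8.38 × 10^6 m/s)
m = 6.64 × 10^-27 kg

Comparing with the listed masses, this is closest to an alpha particle.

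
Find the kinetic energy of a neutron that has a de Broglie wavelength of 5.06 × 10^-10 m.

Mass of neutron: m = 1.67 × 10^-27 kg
5.13 × 10^-22 J (or 3.20 × 10^-3 eV)

From λ = h/√(2mKE), we solve for KE:

λ² = h²/(2mKE)
KE = h²/(2mλ²)
KE = (6.626 × 10^-34 J·s)² / (2 × 1.67 × 10^-27 kg × (5.06 × 10^-10 m)²)
KE = 5.13 × 10^-22 J
KE = 3.20 × 10^-3 eV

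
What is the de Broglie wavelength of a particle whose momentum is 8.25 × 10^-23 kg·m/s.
8.03 × 10^-12 m

Using the de Broglie relation λ = h/p:

λ = h/p
λ = (6.626 × 10^-34 J·s) / (8.25 × 10^-23 kg·m/s)
λ = 8.03 × 10^-12 m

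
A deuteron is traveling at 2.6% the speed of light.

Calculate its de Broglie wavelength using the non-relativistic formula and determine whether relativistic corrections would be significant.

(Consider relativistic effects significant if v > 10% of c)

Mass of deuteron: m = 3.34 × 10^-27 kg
No, relativistic corrections are not needed.

Using the non-relativistic de Broglie formula λ = h/(mv):

v = 2.6% × c = 7.795 × 10^6 m/s

λ = h/(mv)
λ = (6.626 × 10^-34 J·s) / (3.34 × 10^-27 kg × 7.795 × 10^6 m/s)
λ = 2.55 × 10^-14 m

Since v = 2.6% of c < 10% of c, relativistic corrections are NOT significant and this non-relativistic result is a good approximation.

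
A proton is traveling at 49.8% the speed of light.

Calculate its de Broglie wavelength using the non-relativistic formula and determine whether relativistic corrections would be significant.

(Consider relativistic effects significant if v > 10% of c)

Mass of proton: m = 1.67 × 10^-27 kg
Yes, relativistic corrections are needed.

Using the non-relativistic de Broglie formula λ = h/(mv):

v = 49.8% × c = 1.493 × 10^8 m/s

λ = h/(mv)
λ = (6.626 × 10^-34 J·s) / (1.67 × 10^-27 kg × 1.493 × 10^8 m/s)
λ = 2.66 × 10^-15 m

Since v = 49.8% of c > 10% of c, relativistic corrections ARE significant and the actual wavelength would differ from this non-relativistic estimate.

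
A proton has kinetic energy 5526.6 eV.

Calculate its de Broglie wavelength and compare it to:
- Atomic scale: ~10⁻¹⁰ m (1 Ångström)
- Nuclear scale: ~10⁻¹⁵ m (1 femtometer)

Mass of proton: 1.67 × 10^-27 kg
λ = 3.85 × 10^-13 m, which is between nuclear and atomic scales.

Using λ = h/√(2mKE):

KE = 5526.6 eV = 8.855 × 10^-16 J

λ = h/√(2mKE)
λ = (6.626 × 10^-34 J·s) / √(2 × 1.67 × 10^-27 kg × 8.855 × 10^-16 J)
λ = 3.85 × 10^-13 m

Comparison:
- Atomic scale (10⁻¹⁰ m): λ is 0.0039× this size
- Nuclear scale (10⁻¹⁵ m): λ is 3.9e+02× this size

The wavelength is between nuclear and atomic scales.

This wavelength is appropriate for probing atomic structure but too large for nuclear physics experiments.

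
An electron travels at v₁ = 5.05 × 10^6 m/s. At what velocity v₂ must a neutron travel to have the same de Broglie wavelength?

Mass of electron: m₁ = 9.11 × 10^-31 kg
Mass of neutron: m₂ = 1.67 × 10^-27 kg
v₂ = 2.75 × 10^3 m/s

For equal de Broglie wavelengths: λ₁ = λ₂

h/(m₁v₁) = h/(m₂v₂)
m₁v₁ = m₂v₂
v₂ = v₁ · (m₁/m₂)

v₂ = 5.05 × 10^6 m/s × (9.11 × 10^-31 kg / 1.67 × 10^-27 kg)
v₂ = 2.75 × 10^3 m/s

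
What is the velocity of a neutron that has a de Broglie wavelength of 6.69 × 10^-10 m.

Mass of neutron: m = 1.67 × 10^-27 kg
5.93 × 10^2 m/s

From the de Broglie relation λ = h/(mv), we solve for v:

v = h/(mλ)
v = (6.626 × 10^-34 J·s) / (1.67 × 10^-27 kg × 6.69 × 10^-10 m)
v = 5.93 × 10^2 m/s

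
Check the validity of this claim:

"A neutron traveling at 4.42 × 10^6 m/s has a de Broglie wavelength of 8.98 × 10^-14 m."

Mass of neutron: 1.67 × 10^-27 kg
True

The claim is correct.

Using λ = h/(mv):
λ = (6.626 × 10^-34 J·s) / (1.67 × 10^-27 kg × 4.42 × 10^6 m/s)
λ = 8.98 × 10^-14 m

This matches the claimed value.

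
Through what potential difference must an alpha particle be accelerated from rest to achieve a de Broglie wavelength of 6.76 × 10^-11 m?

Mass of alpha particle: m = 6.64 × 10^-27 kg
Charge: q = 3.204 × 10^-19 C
2.26 × 10^-2 V

From λ = h/√(2mqV), we solve for V:

λ² = h²/(2mqV)
V = h²/(2mqλ²)
V = (6.626 × 10^-34 J·s)² / (2 × 6.64 × 10^-27 kg × 3.204 × 10^-19 C × (6.76 × 10^-11 m)²)
V = 2.26 × 10^-2 V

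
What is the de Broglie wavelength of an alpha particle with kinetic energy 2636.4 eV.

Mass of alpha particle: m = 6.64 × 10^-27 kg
2.80 × 10^-13 m

Using λ = h/√(2mKE):

First convert KE to Joules: KE = 2636.4 eV = 4.224 × 10^-16 J

λ = h/√(2mKE)
λ = (6.626 × 10^-34 J·s) / √(2 × 6.64 × 10^-27 kg × 4.224 × 10^-16 J)
λ = 2.80 × 10^-13 m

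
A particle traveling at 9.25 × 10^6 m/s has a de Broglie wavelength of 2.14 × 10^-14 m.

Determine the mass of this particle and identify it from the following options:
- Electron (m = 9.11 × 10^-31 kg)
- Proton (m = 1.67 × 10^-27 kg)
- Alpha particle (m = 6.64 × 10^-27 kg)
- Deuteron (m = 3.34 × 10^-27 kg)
The particle is a deuteron.

From λ = h/(mv), solve for mass:

m = h/(λv)
m = (6.626 × 10^-34 J·s) / (2.14 × 10^-14 m × 9.25 × 10^6 m/s)
m = 3.35 × 10^-27 kg

Comparing with the listed masses, this is closest to a deuteron.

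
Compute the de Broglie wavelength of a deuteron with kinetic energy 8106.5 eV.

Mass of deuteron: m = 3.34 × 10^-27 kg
2.25 × 10^-13 m

Using λ = h/√(2mKE):

First convert KE to Joules: KE = 8106.5 eV = 1.299 × 10^-15 J

λ = h/√(2mKE)
λ = (6.626 × 10^-34 J·s) / √(2 × 3.34 × 10^-27 kg × 1.299 × 10^-15 J)
λ = 2.25 × 10^-13 m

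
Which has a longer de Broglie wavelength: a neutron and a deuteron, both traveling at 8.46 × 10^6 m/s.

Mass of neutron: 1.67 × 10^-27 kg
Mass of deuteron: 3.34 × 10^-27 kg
The neutron has the longer wavelength.

Using λ = h/(mv), since both particles have the same velocity, the wavelength depends only on mass.

For neutron: λ₁ = h/(m₁v) = 4.69 × 10^-14 m
For deuteron: λ₂ = h/(m₂v) = 2.34 × 10^-14 m

Since λ ∝ 1/m at constant velocity, the lighter particle has the longer wavelength.

The neutron has the longer de Broglie wavelength.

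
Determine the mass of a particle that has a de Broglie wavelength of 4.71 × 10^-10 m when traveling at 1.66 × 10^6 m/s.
8.47 × 10^-31 kg

From the de Broglie relation λ = h/(mv), we solve for m:

m = h/(λv)
m = (6.626 × 10^-34 J·s) / (4.71 × 10^-10 m × 1.66 × 10^6 m/s)
m = 8.47 × 10^-31 kg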